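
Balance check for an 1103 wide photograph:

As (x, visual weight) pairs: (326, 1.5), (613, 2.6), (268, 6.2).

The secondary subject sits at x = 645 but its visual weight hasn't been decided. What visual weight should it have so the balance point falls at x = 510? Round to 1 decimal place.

w ≈ 11.2

Known weights sum to 1.5 + 2.6 + 6.2 = 10.3; their moment is 1.5·326 + 2.6·613 + 6.2·268 = 3744.4.
Balance at x = 510 requires (3744.4 + w·645) / (10.3 + w) = 510.
Solving: w = (510·10.3 − 3744.4) / (645 − 510) = 1508.6 / 135 ≈ 11.17.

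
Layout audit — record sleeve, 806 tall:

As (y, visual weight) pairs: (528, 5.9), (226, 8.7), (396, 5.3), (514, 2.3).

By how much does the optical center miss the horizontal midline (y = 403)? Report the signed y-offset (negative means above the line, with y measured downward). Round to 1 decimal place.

≈ -26.3

Weights sum to 5.9 + 8.7 + 5.3 + 2.3 = 22.2.
y: (5.9·528 + 8.7·226 + 5.3·396 + 2.3·514) / 22.2 = 8362.4 / 22.2 ≈ 376.68
Difference: 376.68 − 403 ≈ -26.32.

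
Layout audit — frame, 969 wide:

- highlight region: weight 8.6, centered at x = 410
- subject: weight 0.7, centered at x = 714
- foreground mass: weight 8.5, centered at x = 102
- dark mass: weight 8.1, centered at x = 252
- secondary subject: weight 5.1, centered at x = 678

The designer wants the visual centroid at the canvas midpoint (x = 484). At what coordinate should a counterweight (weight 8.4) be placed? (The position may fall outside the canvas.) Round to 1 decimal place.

x ≈ 1033.1

After adding the counterweight, total weight = 8.6 + 0.7 + 8.5 + 8.1 + 5.1 + 8.4 = 39.4.
x: target moment 39.4×484 = 19069.6; current 8.6·410 + 0.7·714 + 8.5·102 + 8.1·252 + 5.1·678 = 10391.8; the counterweight supplies 8677.8, so x = 8677.8/8.4 ≈ 1033.07.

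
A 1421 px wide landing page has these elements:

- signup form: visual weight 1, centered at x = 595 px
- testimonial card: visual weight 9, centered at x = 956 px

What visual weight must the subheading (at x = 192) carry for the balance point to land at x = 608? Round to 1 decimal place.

Known weights sum to 1 + 9 = 10; their moment is 1·595 + 9·956 = 9199.
Set Σw·x/Σw = 608: (9199 + 192w) = 608·(10 + w).
Solving: w = (608·10 − 9199) / (192 − 608) = -3119 / -416 ≈ 7.50.

w ≈ 7.5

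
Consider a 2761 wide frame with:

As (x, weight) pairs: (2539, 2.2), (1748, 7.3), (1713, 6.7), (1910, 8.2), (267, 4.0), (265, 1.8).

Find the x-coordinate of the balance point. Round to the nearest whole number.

Total weight = 2.2 + 7.3 + 6.7 + 8.2 + 4.0 + 1.8 = 30.2.
Σw·x = 47030.3; x̄ = 47030.3/30.2 ≈ 1557.29.

x ≈ 1557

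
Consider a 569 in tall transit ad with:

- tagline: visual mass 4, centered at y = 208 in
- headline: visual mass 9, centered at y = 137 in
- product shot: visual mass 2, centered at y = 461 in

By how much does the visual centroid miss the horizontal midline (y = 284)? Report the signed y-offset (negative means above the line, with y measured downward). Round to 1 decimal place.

≈ -84.9 in

Weights sum to 4 + 9 + 2 = 15.
y-moment: 4·208 + 9·137 + 2·461 = 2987; centroid 2987/15 ≈ 199.13.
Offset from y = 284: 199.13 − 284 ≈ -84.87.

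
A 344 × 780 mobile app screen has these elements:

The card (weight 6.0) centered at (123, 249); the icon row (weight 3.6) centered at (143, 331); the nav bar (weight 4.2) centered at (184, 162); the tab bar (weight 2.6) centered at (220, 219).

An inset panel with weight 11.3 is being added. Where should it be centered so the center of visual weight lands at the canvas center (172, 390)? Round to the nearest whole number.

With the inset panel, Σw becomes 6.0 + 3.6 + 4.2 + 2.6 + 11.3 = 27.7.
Along x: (2597.6 + 11.3·x) / 27.7 = 172 (existing moment 6.0·123 + 3.6·143 + 4.2·184 + 2.6·220 = 2597.6) ⇒ x = (4764.4 − 2597.6) / 11.3 ≈ 191.75.
Along y: (3935.4 + 11.3·y) / 27.7 = 390 (existing moment 6.0·249 + 3.6·331 + 4.2·162 + 2.6·219 = 3935.4) ⇒ y = (10803.0 − 3935.4) / 11.3 ≈ 607.75.

(192, 608)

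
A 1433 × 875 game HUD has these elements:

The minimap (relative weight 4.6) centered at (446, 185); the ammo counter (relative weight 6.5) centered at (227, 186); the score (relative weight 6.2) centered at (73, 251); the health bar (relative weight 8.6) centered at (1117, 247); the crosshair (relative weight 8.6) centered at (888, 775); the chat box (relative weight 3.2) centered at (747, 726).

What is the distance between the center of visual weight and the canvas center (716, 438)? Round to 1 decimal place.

≈ 101.4

Total weight = 4.6 + 6.5 + 6.2 + 8.6 + 8.6 + 3.2 = 37.7.
x: (4.6·446 + 6.5·227 + 6.2·73 + 8.6·1117 + 8.6·888 + 3.2·747) / 37.7 = 23613.1 / 37.7 ≈ 626.34
y: (4.6·185 + 6.5·186 + 6.2·251 + 8.6·247 + 8.6·775 + 3.2·726) / 37.7 = 14728.6 / 37.7 ≈ 390.68
Offset from (716, 438): Δx ≈ -89.66, Δy ≈ -47.32; distance = √(Δx² + Δy²) ≈ 101.38.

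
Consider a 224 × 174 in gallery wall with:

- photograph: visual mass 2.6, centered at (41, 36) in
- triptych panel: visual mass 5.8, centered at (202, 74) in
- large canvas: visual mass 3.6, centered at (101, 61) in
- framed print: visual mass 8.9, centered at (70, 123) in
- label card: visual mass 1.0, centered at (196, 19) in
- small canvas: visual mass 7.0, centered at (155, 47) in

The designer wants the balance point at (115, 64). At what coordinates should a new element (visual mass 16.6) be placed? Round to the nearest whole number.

With the new element, Σw becomes 2.6 + 5.8 + 3.6 + 8.9 + 1.0 + 7.0 + 16.6 = 45.5.
x: target moment 45.5×115 = 5232.5; current 2.6·41 + 5.8·202 + 3.6·101 + 8.9·70 + 1.0·196 + 7.0·155 = 3545.8; the new element supplies 1686.7, so x = 1686.7/16.6 ≈ 101.61.
y: target moment 45.5×64 = 2912.0; current 2.6·36 + 5.8·74 + 3.6·61 + 8.9·123 + 1.0·19 + 7.0·47 = 2185.1; the new element supplies 726.9, so y = 726.9/16.6 ≈ 43.79.

(102, 44)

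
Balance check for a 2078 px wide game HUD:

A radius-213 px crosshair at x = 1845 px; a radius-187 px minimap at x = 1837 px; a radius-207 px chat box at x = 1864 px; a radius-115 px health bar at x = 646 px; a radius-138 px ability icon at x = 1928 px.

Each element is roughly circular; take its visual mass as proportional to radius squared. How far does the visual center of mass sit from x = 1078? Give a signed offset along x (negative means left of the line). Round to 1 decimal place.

≈ 678.6 px

r² weights: crosshair 213² = 45369, minimap 187² = 34969, chat box 207² = 42849, health bar 115² = 13225, ability icon 138² = 19044. Total = 155456.
x: (45369·1845 + 34969·1837 + 42849·1864 + 13225·646 + 19044·1928) / 155456 = 273074576 / 155456 ≈ 1756.60
Against x = 1078, that's 1756.60 − 1078 = 678.60.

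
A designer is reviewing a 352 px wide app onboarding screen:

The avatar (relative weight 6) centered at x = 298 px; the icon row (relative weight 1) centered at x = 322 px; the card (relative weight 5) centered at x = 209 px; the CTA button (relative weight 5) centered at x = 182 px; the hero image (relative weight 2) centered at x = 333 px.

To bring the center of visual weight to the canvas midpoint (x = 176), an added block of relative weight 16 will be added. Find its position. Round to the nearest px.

New total weight: (6 + 1 + 5 + 5 + 2) + 16 = 35.
x: need Σw·x = 35·176 = 6160. Existing = 6·298 + 1·322 + 5·209 + 5·182 + 2·333 = 4731. Remainder 1429 / 16 ≈ 89.31.

x ≈ 89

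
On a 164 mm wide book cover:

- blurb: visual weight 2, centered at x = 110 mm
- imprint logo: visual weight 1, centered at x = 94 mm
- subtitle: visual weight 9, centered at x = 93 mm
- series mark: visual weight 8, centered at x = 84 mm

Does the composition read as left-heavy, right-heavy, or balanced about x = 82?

right-heavy

Total weight = 2 + 1 + 9 + 8 = 20.
x: (2·110 + 1·94 + 9·93 + 8·84) / 20 = 1823 / 20 ≈ 91.15
91.2 lies right of the midline 82, so the layout is right-heavy.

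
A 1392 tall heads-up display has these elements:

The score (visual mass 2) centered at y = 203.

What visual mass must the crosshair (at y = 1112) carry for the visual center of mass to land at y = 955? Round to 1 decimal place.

The single fixed element contributes weight 2, moment 2·203 = 406.
Set Σw·y/Σw = 955: (406 + 1112w) = 955·(2 + w).
So w = (955·2 − 406)/(1112 − 955) = 1504/157 ≈ 9.58.

w ≈ 9.6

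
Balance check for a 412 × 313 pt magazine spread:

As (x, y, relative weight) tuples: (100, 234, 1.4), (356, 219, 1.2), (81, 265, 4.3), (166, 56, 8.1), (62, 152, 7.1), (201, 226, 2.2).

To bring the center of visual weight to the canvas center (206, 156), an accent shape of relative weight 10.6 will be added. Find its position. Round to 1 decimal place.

(381.8, 158.9)

New total weight: (1.4 + 1.2 + 4.3 + 8.1 + 7.1 + 2.2) + 10.6 = 34.9.
x: target moment 34.9×206 = 7189.4; current 1.4·100 + 1.2·356 + 4.3·81 + 8.1·166 + 7.1·62 + 2.2·201 = 3142.5; the accent shape supplies 4046.9, so x = 4046.9/10.6 ≈ 381.78.
y: target moment 34.9×156 = 5444.4; current 1.4·234 + 1.2·219 + 4.3·265 + 8.1·56 + 7.1·152 + 2.2·226 = 3759.9; the accent shape supplies 1684.5, so y = 1684.5/10.6 ≈ 158.92.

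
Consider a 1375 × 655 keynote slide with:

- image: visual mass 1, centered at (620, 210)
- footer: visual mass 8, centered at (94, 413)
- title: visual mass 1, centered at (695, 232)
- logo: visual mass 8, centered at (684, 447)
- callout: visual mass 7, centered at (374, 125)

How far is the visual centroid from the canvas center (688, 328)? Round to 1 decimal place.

≈ 281.7

Σw = 1 + 8 + 1 + 8 + 7 = 25.
x-moment: 1·620 + 8·94 + 1·695 + 8·684 + 7·374 = 10157; centroid 10157/25 ≈ 406.28.
y-moment: 1·210 + 8·413 + 1·232 + 8·447 + 7·125 = 8197; centroid 8197/25 ≈ 327.88.
From (688, 328): dx = -281.72, dy = -0.12, so the distance is √(dx²+dy²) ≈ 281.72.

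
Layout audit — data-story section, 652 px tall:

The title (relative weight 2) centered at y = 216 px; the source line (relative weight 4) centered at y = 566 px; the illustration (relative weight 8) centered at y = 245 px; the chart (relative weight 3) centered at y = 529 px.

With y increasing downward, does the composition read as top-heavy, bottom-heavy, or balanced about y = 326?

Σw = 2 + 4 + 8 + 3 = 17.
y: (2·216 + 4·566 + 8·245 + 3·529) / 17 = 6243 / 17 ≈ 367.24
367.2 lies below (larger y than) the midline 326, so the layout is bottom-heavy.

bottom-heavy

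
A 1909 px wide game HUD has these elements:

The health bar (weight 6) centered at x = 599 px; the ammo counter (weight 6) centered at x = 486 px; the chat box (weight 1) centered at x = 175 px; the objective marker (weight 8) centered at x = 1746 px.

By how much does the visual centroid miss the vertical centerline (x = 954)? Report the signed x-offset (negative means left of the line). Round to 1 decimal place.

≈ 29.5 px

Weights sum to 6 + 6 + 1 + 8 = 21.
x: (6·599 + 6·486 + 1·175 + 8·1746) / 21 = 20653 / 21 ≈ 983.48
Difference: 983.48 − 954 ≈ 29.48.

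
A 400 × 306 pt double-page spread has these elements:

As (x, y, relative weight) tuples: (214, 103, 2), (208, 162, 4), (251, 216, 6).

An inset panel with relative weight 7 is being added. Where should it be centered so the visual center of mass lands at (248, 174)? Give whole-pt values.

(278, 165)

After adding the inset panel, total weight = 2 + 4 + 6 + 7 = 19.
Along x: (2766 + 7·x) / 19 = 248 (existing moment 2·214 + 4·208 + 6·251 = 2766) ⇒ x = (4712 − 2766) / 7 ≈ 278.00.
Along y: (2150 + 7·y) / 19 = 174 (existing moment 2·103 + 4·162 + 6·216 = 2150) ⇒ y = (3306 − 2150) / 7 ≈ 165.14.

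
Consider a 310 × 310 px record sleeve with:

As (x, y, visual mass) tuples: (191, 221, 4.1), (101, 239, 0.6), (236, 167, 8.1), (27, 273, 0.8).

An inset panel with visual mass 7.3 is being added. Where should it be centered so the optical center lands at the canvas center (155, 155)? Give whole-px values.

With the inset panel, Σw becomes 4.1 + 0.6 + 8.1 + 0.8 + 7.3 = 20.9.
x: target moment 20.9×155 = 3239.5; current 4.1·191 + 0.6·101 + 8.1·236 + 0.8·27 = 2776.9; the inset panel supplies 462.6, so x = 462.6/7.3 ≈ 63.37.
y: target moment 20.9×155 = 3239.5; current 4.1·221 + 0.6·239 + 8.1·167 + 0.8·273 = 2620.6; the inset panel supplies 618.9, so y = 618.9/7.3 ≈ 84.78.

(63, 85)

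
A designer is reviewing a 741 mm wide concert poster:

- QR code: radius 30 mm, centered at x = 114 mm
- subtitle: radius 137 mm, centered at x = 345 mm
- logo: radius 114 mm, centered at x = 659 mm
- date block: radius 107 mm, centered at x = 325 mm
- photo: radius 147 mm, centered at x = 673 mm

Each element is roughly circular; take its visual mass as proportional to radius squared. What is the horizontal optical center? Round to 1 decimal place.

Weights ∝ r²: QR code 30² = 900, subtitle 137² = 18769, logo 114² = 12996, date block 107² = 11449, photo 147² = 21609; Σw = 65723.
x: (900·114 + 18769·345 + 12996·659 + 11449·325 + 21609·673) / 65723 = 33406051 / 65723 ≈ 508.29

x ≈ 508.3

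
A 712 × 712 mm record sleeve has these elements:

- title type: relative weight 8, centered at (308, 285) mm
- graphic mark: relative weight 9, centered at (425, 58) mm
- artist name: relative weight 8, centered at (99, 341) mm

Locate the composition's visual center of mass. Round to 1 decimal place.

(283.2, 221.2)

Weights sum to 8 + 9 + 8 = 25.
x: (8·308 + 9·425 + 8·99) / 25 = 7081 / 25 ≈ 283.24
y: (8·285 + 9·58 + 8·341) / 25 = 5530 / 25 ≈ 221.20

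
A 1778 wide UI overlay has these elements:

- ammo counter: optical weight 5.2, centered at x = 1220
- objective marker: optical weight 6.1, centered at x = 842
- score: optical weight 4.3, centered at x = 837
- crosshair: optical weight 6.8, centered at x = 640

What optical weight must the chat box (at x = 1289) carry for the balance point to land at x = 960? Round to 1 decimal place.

w ≈ 6.3

Existing Σw = 22.4 (5.2 + 6.1 + 4.3 + 6.8); existing moment 5.2·1220 + 6.1·842 + 4.3·837 + 6.8·640 = 19431.3.
Set Σw·x/Σw = 960: (19431.3 + 1289w) = 960·(22.4 + w).
Solving: w = (960·22.4 − 19431.3) / (1289 − 960) = 2072.7 / 329 ≈ 6.30.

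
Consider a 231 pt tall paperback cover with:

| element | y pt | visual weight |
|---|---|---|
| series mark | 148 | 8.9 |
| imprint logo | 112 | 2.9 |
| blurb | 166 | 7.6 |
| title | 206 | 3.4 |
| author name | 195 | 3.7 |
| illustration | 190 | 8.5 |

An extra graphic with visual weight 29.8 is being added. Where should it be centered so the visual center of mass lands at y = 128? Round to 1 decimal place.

y ≈ 79.0

New total weight: (8.9 + 2.9 + 7.6 + 3.4 + 3.7 + 8.5) + 29.8 = 64.8.
Along y: (5940.5 + 29.8·y) / 64.8 = 128 (existing moment 8.9·148 + 2.9·112 + 7.6·166 + 3.4·206 + 3.7·195 + 8.5·190 = 5940.5) ⇒ y = (8294.4 − 5940.5) / 29.8 ≈ 78.99.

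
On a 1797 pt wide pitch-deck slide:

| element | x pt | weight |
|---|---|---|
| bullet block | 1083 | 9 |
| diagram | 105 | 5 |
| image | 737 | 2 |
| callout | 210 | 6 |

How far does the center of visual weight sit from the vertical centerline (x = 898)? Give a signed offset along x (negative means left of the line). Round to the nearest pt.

≈ -307 pt

Total weight = 9 + 5 + 2 + 6 = 22.
x-moment: 9·1083 + 5·105 + 2·737 + 6·210 = 13006; centroid 13006/22 ≈ 591.18.
Offset from x = 898: 591.18 − 898 ≈ -306.82.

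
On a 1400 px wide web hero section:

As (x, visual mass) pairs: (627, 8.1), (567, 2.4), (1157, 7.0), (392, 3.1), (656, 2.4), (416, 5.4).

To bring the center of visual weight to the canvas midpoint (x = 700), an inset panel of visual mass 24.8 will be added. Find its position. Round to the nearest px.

After adding the inset panel, total weight = 8.1 + 2.4 + 7.0 + 3.1 + 2.4 + 5.4 + 24.8 = 53.2.
x: need Σw·x = 53.2·700 = 37240.0. Existing = 8.1·627 + 2.4·567 + 7.0·1157 + 3.1·392 + 2.4·656 + 5.4·416 = 19574.5. Remainder 17665.5 / 24.8 ≈ 712.32.

x ≈ 712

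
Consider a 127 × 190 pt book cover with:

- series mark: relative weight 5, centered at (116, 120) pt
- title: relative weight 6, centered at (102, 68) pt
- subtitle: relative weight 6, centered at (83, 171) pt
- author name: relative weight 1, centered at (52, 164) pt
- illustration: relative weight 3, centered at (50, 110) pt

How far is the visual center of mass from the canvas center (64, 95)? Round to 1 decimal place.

≈ 36.4 pt

Weights sum to 5 + 6 + 6 + 1 + 3 = 21.
x: (5·116 + 6·102 + 6·83 + 1·52 + 3·50) / 21 = 1892 / 21 ≈ 90.10
y: (5·120 + 6·68 + 6·171 + 1·164 + 3·110) / 21 = 2528 / 21 ≈ 120.38
Offset from (64, 95): Δx ≈ 26.10, Δy ≈ 25.38; distance = √(Δx² + Δy²) ≈ 36.40.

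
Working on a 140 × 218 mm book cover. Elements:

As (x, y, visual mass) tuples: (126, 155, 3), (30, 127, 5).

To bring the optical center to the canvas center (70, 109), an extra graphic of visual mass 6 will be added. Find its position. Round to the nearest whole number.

(75, 71)

After adding the extra graphic, total weight = 3 + 5 + 6 = 14.
x: need Σw·x = 14·70 = 980. Existing = 3·126 + 5·30 = 528. Remainder 452 / 6 ≈ 75.33.
y: need Σw·y = 14·109 = 1526. Existing = 3·155 + 5·127 = 1100. Remainder 426 / 6 ≈ 71.00.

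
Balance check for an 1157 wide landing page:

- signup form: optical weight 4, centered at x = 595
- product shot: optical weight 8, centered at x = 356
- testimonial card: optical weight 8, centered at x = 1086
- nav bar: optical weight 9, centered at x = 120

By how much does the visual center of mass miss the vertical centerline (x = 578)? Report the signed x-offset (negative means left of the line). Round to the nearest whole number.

≈ -61

Σw = 4 + 8 + 8 + 9 = 29.
x-moment: 4·595 + 8·356 + 8·1086 + 9·120 = 14996; centroid 14996/29 ≈ 517.10.
Offset from x = 578: 517.10 − 578 ≈ -60.90.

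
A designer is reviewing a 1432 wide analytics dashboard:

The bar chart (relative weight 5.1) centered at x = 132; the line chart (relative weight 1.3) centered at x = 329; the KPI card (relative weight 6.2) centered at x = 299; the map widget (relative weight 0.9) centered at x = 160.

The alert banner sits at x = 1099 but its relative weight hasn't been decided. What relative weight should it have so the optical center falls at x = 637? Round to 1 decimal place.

w ≈ 11.9

Fixed elements: Σw = 5.1 + 1.3 + 6.2 + 0.9 = 13.5, Σw·x = 5.1·132 + 1.3·329 + 6.2·299 + 0.9·160 = 3098.7.
Balance at x = 637 requires (3098.7 + w·1099) / (13.5 + w) = 637.
Rearranging, w·(1099 − 637) = 637·13.5 − 3098.7 = 5500.8, so w ≈ 5500.8/462 = 11.91.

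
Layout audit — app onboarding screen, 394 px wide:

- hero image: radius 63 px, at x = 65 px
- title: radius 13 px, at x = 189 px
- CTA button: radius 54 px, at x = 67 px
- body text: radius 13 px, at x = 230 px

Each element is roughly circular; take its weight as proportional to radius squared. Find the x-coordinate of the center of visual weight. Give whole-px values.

x ≈ 73

Weights ∝ r²: hero image 63² = 3969, title 13² = 169, CTA button 54² = 2916, body text 13² = 169; Σw = 7223.
x: (3969·65 + 169·189 + 2916·67 + 169·230) / 7223 = 524168 / 7223 ≈ 72.57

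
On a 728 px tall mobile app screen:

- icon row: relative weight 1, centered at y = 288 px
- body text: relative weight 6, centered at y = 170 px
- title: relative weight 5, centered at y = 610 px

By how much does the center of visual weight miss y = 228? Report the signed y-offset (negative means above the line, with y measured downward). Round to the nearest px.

Σw = 1 + 6 + 5 = 12.
Σw·y = 1·288 + 6·170 + 5·610 = 4358, so ȳ = 4358/12 ≈ 363.17.
Offset from y = 228: 363.17 − 228 ≈ 135.17.

≈ 135 px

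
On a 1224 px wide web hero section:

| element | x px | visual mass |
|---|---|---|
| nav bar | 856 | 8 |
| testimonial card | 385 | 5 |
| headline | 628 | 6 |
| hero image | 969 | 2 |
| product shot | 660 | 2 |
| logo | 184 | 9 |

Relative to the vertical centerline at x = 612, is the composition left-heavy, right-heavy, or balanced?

left-heavy

Σw = 8 + 5 + 6 + 2 + 2 + 9 = 32.
Σw·x = 17455; x̄ = 17455/32 ≈ 545.47.
545.5 lies left of the midline 612, so the layout is left-heavy.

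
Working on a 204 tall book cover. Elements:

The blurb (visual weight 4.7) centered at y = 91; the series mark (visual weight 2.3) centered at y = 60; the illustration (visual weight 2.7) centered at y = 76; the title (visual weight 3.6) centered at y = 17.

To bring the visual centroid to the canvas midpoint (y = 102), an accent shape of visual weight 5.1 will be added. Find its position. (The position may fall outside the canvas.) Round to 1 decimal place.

After adding the accent shape, total weight = 4.7 + 2.3 + 2.7 + 3.6 + 5.1 = 18.4.
y: target moment 18.4×102 = 1876.8; current 4.7·91 + 2.3·60 + 2.7·76 + 3.6·17 = 832.1; the accent shape supplies 1044.7, so y = 1044.7/5.1 ≈ 204.84.

y ≈ 204.8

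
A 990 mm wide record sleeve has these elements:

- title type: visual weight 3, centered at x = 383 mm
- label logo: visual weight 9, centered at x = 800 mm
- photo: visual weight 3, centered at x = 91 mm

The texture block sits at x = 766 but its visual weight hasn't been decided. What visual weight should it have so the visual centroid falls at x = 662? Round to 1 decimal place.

Known weights sum to 3 + 9 + 3 = 15; their moment is 3·383 + 9·800 + 3·91 = 8622.
Set Σw·x/Σw = 662: (8622 + 766w) = 662·(15 + w).
Solving: w = (662·15 − 8622) / (766 − 662) = 1308 / 104 ≈ 12.58.

w ≈ 12.6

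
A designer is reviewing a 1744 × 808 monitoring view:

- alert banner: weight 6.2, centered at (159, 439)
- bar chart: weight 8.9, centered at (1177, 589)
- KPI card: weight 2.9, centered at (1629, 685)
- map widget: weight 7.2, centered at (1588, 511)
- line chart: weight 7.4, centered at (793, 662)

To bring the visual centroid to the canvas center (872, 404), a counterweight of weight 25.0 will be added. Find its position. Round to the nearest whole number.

After adding the counterweight, total weight = 6.2 + 8.9 + 2.9 + 7.2 + 7.4 + 25.0 = 57.6.
x: need Σw·x = 57.6·872 = 50227.2. Existing = 6.2·159 + 8.9·1177 + 2.9·1629 + 7.2·1588 + 7.4·793 = 33487.0. Remainder 16740.2 / 25.0 ≈ 669.61.
y: need Σw·y = 57.6·404 = 23270.4. Existing = 6.2·439 + 8.9·589 + 2.9·685 + 7.2·511 + 7.4·662 = 18528.4. Remainder 4742.0 / 25.0 ≈ 189.68.

(670, 190)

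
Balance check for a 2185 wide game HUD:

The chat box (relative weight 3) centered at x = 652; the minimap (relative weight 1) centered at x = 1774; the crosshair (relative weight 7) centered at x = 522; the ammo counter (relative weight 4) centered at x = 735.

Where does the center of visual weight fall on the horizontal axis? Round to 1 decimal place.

Σw = 3 + 1 + 7 + 4 = 15.
x-moment: 3·652 + 1·1774 + 7·522 + 4·735 = 10324; centroid 10324/15 ≈ 688.27.

x ≈ 688.3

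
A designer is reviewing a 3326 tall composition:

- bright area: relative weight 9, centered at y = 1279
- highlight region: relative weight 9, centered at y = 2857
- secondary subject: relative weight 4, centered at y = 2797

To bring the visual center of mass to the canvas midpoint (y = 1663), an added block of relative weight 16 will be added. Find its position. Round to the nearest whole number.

With the added block, Σw becomes 9 + 9 + 4 + 16 = 38.
y: need Σw·y = 38·1663 = 63194. Existing = 9·1279 + 9·2857 + 4·2797 = 48412. Remainder 14782 / 16 ≈ 923.88.

y ≈ 924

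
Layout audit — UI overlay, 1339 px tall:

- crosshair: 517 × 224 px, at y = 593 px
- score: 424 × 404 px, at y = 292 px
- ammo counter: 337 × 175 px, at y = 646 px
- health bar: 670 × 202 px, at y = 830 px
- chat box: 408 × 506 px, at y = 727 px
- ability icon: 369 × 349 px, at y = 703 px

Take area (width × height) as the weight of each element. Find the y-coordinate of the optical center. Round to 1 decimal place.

y ≈ 624.2

Areas: crosshair 517·224 = 115808, score 424·404 = 171296, ammo counter 337·175 = 58975, health bar 670·202 = 135340, chat box 408·506 = 206448, ability icon 369·349 = 128781. Total weight = 816648.
y-moment: 115808·593 + 171296·292 + 58975·646 + 135340·830 + 206448·727 + 128781·703 = 509743365; centroid 509743365/816648 ≈ 624.19.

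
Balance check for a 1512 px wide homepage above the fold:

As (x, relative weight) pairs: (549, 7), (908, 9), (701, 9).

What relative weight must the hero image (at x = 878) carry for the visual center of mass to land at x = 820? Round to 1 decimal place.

w ≈ 37.5

Fixed elements: Σw = 7 + 9 + 9 = 25, Σw·x = 7·549 + 9·908 + 9·701 = 18324.
Balance at x = 820 requires (18324 + w·878) / (25 + w) = 820.
So w = (820·25 − 18324)/(878 − 820) = 2176/58 ≈ 37.52.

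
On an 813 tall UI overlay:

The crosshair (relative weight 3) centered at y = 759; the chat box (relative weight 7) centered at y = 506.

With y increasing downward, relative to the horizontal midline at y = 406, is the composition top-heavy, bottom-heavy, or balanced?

bottom-heavy

Σw = 3 + 7 = 10.
Σw·y = 3·759 + 7·506 = 5819, so ȳ = 5819/10 ≈ 581.90.
581.9 vs midline 406 → bottom-heavy.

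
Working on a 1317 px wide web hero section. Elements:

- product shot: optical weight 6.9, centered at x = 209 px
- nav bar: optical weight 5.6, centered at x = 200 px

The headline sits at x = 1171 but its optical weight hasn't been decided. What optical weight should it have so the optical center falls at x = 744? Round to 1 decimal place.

Fixed elements: Σw = 6.9 + 5.6 = 12.5, Σw·x = 6.9·209 + 5.6·200 = 2562.1.
Balance at x = 744 requires (2562.1 + w·1171) / (12.5 + w) = 744.
Rearranging, w·(1171 − 744) = 744·12.5 − 2562.1 = 6737.9, so w ≈ 6737.9/427 = 15.78.

w ≈ 15.8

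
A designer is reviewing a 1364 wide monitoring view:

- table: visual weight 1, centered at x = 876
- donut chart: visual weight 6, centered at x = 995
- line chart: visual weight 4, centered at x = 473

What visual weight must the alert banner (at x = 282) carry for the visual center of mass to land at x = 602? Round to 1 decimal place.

Existing Σw = 11 (1 + 6 + 4); existing moment 1·876 + 6·995 + 4·473 = 8738.
Balance at x = 602 requires (8738 + w·282) / (11 + w) = 602.
Rearranging, w·(282 − 602) = 602·11 − 8738 = -2116, so w ≈ -2116/-320 = 6.61.

w ≈ 6.6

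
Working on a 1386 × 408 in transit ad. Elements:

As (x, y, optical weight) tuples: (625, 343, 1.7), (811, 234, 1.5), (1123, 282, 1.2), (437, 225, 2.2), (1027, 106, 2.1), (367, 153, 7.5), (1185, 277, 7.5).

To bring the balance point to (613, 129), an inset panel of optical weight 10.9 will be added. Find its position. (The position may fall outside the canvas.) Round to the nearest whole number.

(259, -69)

New total weight: (1.7 + 1.5 + 1.2 + 2.2 + 2.1 + 7.5 + 7.5) + 10.9 = 34.6.
x: target moment 34.6×613 = 21209.8; current 1.7·625 + 1.5·811 + 1.2·1123 + 2.2·437 + 2.1·1027 + 7.5·367 + 7.5·1185 = 18384.7; the inset panel supplies 2825.1, so x = 2825.1/10.9 ≈ 259.18.
y: target moment 34.6×129 = 4463.4; current 1.7·343 + 1.5·234 + 1.2·282 + 2.2·225 + 2.1·106 + 7.5·153 + 7.5·277 = 5215.1; the inset panel supplies -751.7, so y = -751.7/10.9 ≈ -68.96.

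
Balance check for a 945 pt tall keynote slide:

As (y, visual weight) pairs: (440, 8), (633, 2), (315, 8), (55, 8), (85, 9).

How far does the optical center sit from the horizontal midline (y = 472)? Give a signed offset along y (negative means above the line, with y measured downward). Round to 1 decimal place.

Weights sum to 8 + 2 + 8 + 8 + 9 = 35.
y-moment: 8·440 + 2·633 + 8·315 + 8·55 + 9·85 = 8511; centroid 8511/35 ≈ 243.17.
Against y = 472, that's 243.17 − 472 = -228.83.

≈ -228.8 pt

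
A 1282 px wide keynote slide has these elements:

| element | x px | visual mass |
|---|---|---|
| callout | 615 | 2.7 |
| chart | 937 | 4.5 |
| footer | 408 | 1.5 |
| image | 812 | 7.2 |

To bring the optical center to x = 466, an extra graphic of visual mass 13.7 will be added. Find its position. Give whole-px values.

New total weight: (2.7 + 4.5 + 1.5 + 7.2) + 13.7 = 29.6.
Along x: (12335.4 + 13.7·x) / 29.6 = 466 (existing moment 2.7·615 + 4.5·937 + 1.5·408 + 7.2·812 = 12335.4) ⇒ x = (13793.6 − 12335.4) / 13.7 ≈ 106.44.

x ≈ 106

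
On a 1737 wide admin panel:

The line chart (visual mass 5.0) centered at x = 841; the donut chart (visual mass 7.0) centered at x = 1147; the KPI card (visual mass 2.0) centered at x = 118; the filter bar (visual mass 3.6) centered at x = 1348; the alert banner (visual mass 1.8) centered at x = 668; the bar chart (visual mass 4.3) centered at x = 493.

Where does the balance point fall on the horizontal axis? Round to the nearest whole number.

x ≈ 871

Total weight = 5.0 + 7.0 + 2.0 + 3.6 + 1.8 + 4.3 = 23.7.
x: (5.0·841 + 7.0·1147 + 2.0·118 + 3.6·1348 + 1.8·668 + 4.3·493) / 23.7 = 20645.1 / 23.7 ≈ 871.10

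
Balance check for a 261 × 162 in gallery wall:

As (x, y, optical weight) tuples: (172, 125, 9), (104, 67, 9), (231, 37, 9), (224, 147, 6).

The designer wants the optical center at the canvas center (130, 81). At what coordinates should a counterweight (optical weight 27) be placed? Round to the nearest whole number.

(70, 71)

After adding the counterweight, total weight = 9 + 9 + 9 + 6 + 27 = 60.
x: target moment 60×130 = 7800; current 9·172 + 9·104 + 9·231 + 6·224 = 5907; the counterweight supplies 1893, so x = 1893/27 ≈ 70.11.
y: target moment 60×81 = 4860; current 9·125 + 9·67 + 9·37 + 6·147 = 2943; the counterweight supplies 1917, so y = 1917/27 ≈ 71.00.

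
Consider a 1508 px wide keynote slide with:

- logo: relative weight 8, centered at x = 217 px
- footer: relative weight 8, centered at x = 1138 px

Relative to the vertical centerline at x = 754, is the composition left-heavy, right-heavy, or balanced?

Weights sum to 8 + 8 = 16.
Σw·x = 8·217 + 8·1138 = 10840, so x̄ = 10840/16 ≈ 677.50.
Since 677.5 is left of 754, the composition reads left-heavy.

left-heavy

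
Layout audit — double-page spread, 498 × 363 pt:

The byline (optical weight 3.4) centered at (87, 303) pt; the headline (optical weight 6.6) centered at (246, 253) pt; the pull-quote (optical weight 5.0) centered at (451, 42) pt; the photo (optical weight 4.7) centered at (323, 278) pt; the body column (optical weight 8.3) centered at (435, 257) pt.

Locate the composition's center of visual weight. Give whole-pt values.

Total weight = 3.4 + 6.6 + 5.0 + 4.7 + 8.3 = 28.0.
x-moment: 3.4·87 + 6.6·246 + 5.0·451 + 4.7·323 + 8.3·435 = 9303.0; centroid 9303.0/28.0 ≈ 332.25.
y-moment: 3.4·303 + 6.6·253 + 5.0·42 + 4.7·278 + 8.3·257 = 6349.7; centroid 6349.7/28.0 ≈ 226.78.

(332, 227)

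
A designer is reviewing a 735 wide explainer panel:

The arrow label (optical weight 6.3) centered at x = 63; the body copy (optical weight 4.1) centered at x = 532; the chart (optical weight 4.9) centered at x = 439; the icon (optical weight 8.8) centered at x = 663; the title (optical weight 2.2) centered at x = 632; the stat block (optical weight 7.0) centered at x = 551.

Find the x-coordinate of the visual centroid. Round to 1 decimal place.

Weights sum to 6.3 + 4.1 + 4.9 + 8.8 + 2.2 + 7.0 = 33.3.
Σw·x = 6.3·63 + 4.1·532 + 4.9·439 + 8.8·663 + 2.2·632 + 7.0·551 = 15811.0, so x̄ = 15811.0/33.3 ≈ 474.80.

x ≈ 474.8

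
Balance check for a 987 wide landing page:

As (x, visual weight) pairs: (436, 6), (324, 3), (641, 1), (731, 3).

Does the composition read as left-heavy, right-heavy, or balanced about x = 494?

Weights sum to 6 + 3 + 1 + 3 = 13.
x: (6·436 + 3·324 + 1·641 + 3·731) / 13 = 6422 / 13 ≈ 494.00
494.00 = 494 exactly: balanced.

balanced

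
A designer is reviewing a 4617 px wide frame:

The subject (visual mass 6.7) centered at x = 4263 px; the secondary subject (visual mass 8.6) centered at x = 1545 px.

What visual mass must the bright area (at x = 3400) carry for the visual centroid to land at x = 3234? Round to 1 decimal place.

Existing Σw = 15.3 (6.7 + 8.6); existing moment 6.7·4263 + 8.6·1545 = 41849.1.
Set Σw·x/Σw = 3234: (41849.1 + 3400w) = 3234·(15.3 + w).
Solving: w = (3234·15.3 − 41849.1) / (3400 − 3234) = 7631.1 / 166 ≈ 45.97.

w ≈ 46.0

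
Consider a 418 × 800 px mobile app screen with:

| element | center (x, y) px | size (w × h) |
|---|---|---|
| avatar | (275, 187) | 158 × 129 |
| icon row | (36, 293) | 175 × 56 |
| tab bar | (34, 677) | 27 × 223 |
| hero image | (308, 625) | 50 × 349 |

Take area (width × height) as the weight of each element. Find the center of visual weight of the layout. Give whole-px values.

(215, 404)

Taking area as weight: avatar 158·129 = 20382, icon row 175·56 = 9800, tab bar 27·223 = 6021, hero image 50·349 = 17450. Sum 53653.
x: (20382·275 + 9800·36 + 6021·34 + 17450·308) / 53653 = 11537164 / 53653 ≈ 215.03
y: (20382·187 + 9800·293 + 6021·677 + 17450·625) / 53653 = 21665301 / 53653 ≈ 403.80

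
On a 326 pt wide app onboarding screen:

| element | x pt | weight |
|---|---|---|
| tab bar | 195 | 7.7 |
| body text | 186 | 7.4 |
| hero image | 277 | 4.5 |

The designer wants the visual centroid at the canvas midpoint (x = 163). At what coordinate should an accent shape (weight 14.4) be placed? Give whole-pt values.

After adding the accent shape, total weight = 7.7 + 7.4 + 4.5 + 14.4 = 34.0.
x: target moment 34.0×163 = 5542.0; current 7.7·195 + 7.4·186 + 4.5·277 = 4124.4; the accent shape supplies 1417.6, so x = 1417.6/14.4 ≈ 98.44.

x ≈ 98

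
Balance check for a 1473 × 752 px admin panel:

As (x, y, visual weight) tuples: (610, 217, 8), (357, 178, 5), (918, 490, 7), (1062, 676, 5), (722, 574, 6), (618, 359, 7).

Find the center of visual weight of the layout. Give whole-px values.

Weights sum to 8 + 5 + 7 + 5 + 6 + 7 = 38.
Σw·x = 27059; x̄ = 27059/38 ≈ 712.08.
y: moment 15393 / weight 38 ≈ 405.08

(712, 405)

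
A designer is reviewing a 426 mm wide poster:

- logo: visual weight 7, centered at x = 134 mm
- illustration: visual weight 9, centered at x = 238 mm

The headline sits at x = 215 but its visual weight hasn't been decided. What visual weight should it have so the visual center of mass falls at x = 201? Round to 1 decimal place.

w ≈ 9.7

Existing Σw = 16 (7 + 9); existing moment 7·134 + 9·238 = 3080.
For the centroid to hit 201: (3080 + w·215) / (16 + w) = 201.
Solving: w = (201·16 − 3080) / (215 − 201) = 136 / 14 ≈ 9.71.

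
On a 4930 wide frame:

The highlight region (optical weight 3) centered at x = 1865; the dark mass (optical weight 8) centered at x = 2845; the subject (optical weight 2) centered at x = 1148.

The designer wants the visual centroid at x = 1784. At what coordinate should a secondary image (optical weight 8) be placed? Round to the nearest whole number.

New total weight: (3 + 8 + 2) + 8 = 21.
x: target moment 21×1784 = 37464; current 3·1865 + 8·2845 + 2·1148 = 30651; the secondary image supplies 6813, so x = 6813/8 ≈ 851.62.

x ≈ 852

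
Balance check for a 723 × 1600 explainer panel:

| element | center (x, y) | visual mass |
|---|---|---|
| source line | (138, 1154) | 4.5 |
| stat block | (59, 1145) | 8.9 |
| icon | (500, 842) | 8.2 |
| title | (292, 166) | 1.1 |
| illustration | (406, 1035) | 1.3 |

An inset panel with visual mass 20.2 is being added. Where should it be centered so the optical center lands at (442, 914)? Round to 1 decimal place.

New total weight: (4.5 + 8.9 + 8.2 + 1.1 + 1.3) + 20.2 = 44.2.
x: target moment 44.2×442 = 19536.4; current 4.5·138 + 8.9·59 + 8.2·500 + 1.1·292 + 1.3·406 = 6095.1; the inset panel supplies 13441.3, so x = 13441.3/20.2 ≈ 665.41.
y: target moment 44.2×914 = 40398.8; current 4.5·1154 + 8.9·1145 + 8.2·842 + 1.1·166 + 1.3·1035 = 23816.0; the inset panel supplies 16582.8, so y = 16582.8/20.2 ≈ 820.93.

(665.4, 820.9)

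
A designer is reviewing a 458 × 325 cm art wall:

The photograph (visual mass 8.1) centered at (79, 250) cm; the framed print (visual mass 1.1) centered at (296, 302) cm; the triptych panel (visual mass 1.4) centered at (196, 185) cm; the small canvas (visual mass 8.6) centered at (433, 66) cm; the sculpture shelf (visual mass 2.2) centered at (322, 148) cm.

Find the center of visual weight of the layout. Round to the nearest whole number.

(265, 164)

Weights sum to 8.1 + 1.1 + 1.4 + 8.6 + 2.2 = 21.4.
Σw·x = 8.1·79 + 1.1·296 + 1.4·196 + 8.6·433 + 2.2·322 = 5672.1, so x̄ = 5672.1/21.4 ≈ 265.05.
Σw·y = 8.1·250 + 1.1·302 + 1.4·185 + 8.6·66 + 2.2·148 = 3509.4, so ȳ = 3509.4/21.4 ≈ 163.99.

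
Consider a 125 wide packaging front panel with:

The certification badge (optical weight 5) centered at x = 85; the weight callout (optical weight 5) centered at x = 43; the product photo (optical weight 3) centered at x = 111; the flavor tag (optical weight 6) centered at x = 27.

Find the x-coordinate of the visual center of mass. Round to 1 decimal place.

Weights sum to 5 + 5 + 3 + 6 = 19.
Σw·x = 5·85 + 5·43 + 3·111 + 6·27 = 1135, so x̄ = 1135/19 ≈ 59.74.

x ≈ 59.7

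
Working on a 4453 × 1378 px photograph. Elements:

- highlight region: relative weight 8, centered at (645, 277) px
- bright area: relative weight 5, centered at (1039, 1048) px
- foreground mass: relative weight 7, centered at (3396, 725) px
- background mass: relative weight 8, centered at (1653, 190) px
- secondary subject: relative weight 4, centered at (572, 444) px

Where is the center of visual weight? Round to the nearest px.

Total weight = 8 + 5 + 7 + 8 + 4 = 32.
x-moment: 8·645 + 5·1039 + 7·3396 + 8·1653 + 4·572 = 49639; centroid 49639/32 ≈ 1551.22.
y-moment: 8·277 + 5·1048 + 7·725 + 8·190 + 4·444 = 15827; centroid 15827/32 ≈ 494.59.

(1551, 495)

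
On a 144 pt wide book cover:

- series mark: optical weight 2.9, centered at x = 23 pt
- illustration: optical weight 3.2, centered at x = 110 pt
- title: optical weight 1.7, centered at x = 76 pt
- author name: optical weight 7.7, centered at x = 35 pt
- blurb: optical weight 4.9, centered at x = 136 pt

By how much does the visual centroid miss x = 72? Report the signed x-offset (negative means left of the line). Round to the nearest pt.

≈ 1 pt

Σw = 2.9 + 3.2 + 1.7 + 7.7 + 4.9 = 20.4.
Σw·x = 2.9·23 + 3.2·110 + 1.7·76 + 7.7·35 + 4.9·136 = 1483.8, so x̄ = 1483.8/20.4 ≈ 72.74.
Against x = 72, that's 72.74 − 72 = 0.74.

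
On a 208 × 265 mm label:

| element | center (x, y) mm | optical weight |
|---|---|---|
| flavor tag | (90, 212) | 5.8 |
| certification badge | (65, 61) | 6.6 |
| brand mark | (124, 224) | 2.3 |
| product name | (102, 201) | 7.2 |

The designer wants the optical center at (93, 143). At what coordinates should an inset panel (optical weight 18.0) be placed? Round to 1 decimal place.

New total weight: (5.8 + 6.6 + 2.3 + 7.2) + 18.0 = 39.9.
x: need Σw·x = 39.9·93 = 3710.7. Existing = 5.8·90 + 6.6·65 + 2.3·124 + 7.2·102 = 1970.6. Remainder 1740.1 / 18.0 ≈ 96.67.
y: need Σw·y = 39.9·143 = 5705.7. Existing = 5.8·212 + 6.6·61 + 2.3·224 + 7.2·201 = 3594.6. Remainder 2111.1 / 18.0 ≈ 117.28.

(96.7, 117.3)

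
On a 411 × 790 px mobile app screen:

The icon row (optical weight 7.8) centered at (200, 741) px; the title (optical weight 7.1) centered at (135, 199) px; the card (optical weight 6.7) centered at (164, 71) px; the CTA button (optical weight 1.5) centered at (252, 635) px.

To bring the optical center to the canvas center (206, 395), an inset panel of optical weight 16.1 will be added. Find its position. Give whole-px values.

With the inset panel, Σw becomes 7.8 + 7.1 + 6.7 + 1.5 + 16.1 = 39.2.
x: need Σw·x = 39.2·206 = 8075.2. Existing = 7.8·200 + 7.1·135 + 6.7·164 + 1.5·252 = 3995.3. Remainder 4079.9 / 16.1 ≈ 253.41.
y: need Σw·y = 39.2·395 = 15484.0. Existing = 7.8·741 + 7.1·199 + 6.7·71 + 1.5·635 = 8620.9. Remainder 6863.1 / 16.1 ≈ 426.28.

(253, 426)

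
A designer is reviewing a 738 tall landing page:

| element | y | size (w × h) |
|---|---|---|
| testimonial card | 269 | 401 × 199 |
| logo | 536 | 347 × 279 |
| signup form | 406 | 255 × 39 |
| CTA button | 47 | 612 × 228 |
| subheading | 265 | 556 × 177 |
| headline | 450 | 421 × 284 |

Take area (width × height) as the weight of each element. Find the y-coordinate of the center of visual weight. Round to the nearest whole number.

Areas: testimonial card 401·199 = 79799, logo 347·279 = 96813, signup form 255·39 = 9945, CTA button 612·228 = 139536, subheading 556·177 = 98412, headline 421·284 = 119564. Total weight = 544069.
y: (79799·269 + 96813·536 + 9945·406 + 139536·47 + 98412·265 + 119564·450) / 544069 = 163836541 / 544069 ≈ 301.13

y ≈ 301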